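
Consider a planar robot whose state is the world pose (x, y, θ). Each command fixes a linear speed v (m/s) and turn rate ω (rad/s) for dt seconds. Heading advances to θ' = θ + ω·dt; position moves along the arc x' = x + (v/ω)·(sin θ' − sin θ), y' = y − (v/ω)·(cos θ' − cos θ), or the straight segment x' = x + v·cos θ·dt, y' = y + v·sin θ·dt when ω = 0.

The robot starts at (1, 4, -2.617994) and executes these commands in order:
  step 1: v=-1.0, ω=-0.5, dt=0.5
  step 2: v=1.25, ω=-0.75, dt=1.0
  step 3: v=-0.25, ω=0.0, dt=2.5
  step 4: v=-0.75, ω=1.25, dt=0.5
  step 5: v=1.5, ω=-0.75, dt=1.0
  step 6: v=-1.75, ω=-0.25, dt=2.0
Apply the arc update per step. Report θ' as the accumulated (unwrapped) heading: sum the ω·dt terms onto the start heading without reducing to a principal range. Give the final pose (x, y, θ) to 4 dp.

(2.0190, 1.6938, -4.2430)

step 1: θ'=-2.8680 (R=2.0000) → pose (1.4596, 4.1936, -2.8680)
step 2: θ'=-3.6180 (R=-1.6667) → pose (0.2450, 4.3171, -3.6180)
step 3: θ'=-3.6180 (straight) → pose (0.8004, 4.0305, -3.6180)
step 4: θ'=-2.9930 (R=-0.6000) → pose (1.1644, 3.9703, -2.9930)
step 5: θ'=-3.7430 (R=-2.0000) → pose (-0.2633, 4.2992, -3.7430)
step 6: θ'=-4.2430 (R=7.0000) → pose (2.0190, 1.6938, -4.2430)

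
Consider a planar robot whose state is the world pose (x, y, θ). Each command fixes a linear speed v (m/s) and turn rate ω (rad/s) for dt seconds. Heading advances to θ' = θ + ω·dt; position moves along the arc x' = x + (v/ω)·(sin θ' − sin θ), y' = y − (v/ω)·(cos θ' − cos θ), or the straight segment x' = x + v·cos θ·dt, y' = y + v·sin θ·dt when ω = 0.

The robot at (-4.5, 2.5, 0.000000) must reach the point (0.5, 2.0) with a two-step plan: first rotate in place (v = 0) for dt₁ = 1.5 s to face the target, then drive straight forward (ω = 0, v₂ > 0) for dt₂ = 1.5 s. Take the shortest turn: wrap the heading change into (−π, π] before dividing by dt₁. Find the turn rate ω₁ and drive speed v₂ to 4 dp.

ω₁ = -0.0664, v₂ = 3.3500

heading to target = atan2(2−2.5, 0.5−-4.5) = -0.0997
Δθ = wrap(-0.0997 − 0.0000) = -0.0997; ω₁ = Δθ/dt₁ = -0.0664
distance = √((0.5−-4.5)² + (2−2.5)²) = 5.0249; v₂ = distance/dt₂ = 3.3500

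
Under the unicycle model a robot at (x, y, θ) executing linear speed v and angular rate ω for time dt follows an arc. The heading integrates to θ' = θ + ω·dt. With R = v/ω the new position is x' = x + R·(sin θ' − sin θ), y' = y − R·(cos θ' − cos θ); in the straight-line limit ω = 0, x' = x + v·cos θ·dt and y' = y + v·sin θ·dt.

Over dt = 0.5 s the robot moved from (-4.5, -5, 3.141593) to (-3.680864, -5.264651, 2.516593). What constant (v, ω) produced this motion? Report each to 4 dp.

Δθ = 2.516593 − 3.141593 = -0.625000
ω = Δθ/dt = -0.625000/0.5 = -1.2500
R = Δx/(sin θ' − sin θ) = 1.4000
v = R·ω = 1.4000·-1.2500 = -1.7500

v = -1.7500, ω = -1.2500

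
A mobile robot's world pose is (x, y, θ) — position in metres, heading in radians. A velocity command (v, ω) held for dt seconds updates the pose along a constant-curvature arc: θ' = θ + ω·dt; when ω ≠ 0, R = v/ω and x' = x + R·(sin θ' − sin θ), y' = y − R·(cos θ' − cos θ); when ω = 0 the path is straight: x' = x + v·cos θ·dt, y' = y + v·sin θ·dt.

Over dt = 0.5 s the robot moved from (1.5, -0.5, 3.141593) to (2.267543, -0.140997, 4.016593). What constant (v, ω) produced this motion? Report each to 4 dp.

v = -1.7500, ω = 1.7500

Δθ = 4.016593 − 3.141593 = 0.875000
ω = Δθ/dt = 0.875000/0.5 = 1.7500
R = Δx/(sin θ' − sin θ) = -1.0000
v = R·ω = -1.0000·1.7500 = -1.7500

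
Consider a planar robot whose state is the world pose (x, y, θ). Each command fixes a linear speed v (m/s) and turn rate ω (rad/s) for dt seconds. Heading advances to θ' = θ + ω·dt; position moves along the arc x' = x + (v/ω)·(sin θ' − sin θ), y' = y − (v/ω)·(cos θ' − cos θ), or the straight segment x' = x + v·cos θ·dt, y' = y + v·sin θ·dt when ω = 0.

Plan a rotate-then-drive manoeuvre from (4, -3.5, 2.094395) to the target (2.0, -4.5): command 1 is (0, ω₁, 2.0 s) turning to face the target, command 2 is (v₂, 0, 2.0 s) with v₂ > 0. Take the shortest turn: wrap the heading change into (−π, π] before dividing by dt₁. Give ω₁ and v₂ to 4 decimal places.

ω₁ = 0.7554, v₂ = 1.1180

heading to target = atan2(-4.5−-3.5, 2−4) = -2.6779
Δθ = wrap(-2.6779 − 2.0944) = 1.5108; ω₁ = Δθ/dt₁ = 0.7554
distance = √((2−4)² + (-4.5−-3.5)²) = 2.2361; v₂ = distance/dt₂ = 1.1180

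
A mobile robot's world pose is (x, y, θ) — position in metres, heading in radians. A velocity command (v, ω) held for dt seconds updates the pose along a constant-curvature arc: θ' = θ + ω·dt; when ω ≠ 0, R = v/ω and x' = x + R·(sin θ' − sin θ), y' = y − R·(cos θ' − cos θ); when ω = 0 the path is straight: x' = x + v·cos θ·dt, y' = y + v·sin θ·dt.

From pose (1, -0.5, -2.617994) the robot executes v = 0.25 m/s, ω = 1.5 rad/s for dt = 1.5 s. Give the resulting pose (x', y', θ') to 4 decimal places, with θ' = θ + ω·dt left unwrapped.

θ' = -2.6180 + 1.5·1.5 = -0.3680
R = v/ω = 0.25/1.5 = 0.1667
x' = 1 + 0.1667·(sin -0.3680 − sin -2.6180) = 1.0234
y' = -0.5 − 0.1667·(cos -0.3680 − cos -2.6180) = -0.7998

(1.0234, -0.7998, -0.3680)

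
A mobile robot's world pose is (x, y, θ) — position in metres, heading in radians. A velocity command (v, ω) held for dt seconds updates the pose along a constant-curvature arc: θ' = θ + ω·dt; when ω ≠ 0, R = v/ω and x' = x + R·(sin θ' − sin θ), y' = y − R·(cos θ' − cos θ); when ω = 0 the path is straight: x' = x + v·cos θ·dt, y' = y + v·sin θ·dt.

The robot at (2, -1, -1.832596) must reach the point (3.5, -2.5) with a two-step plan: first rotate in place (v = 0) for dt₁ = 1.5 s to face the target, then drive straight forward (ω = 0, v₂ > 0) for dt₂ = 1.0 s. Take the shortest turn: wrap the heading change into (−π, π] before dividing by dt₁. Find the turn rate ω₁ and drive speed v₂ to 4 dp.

ω₁ = 0.6981, v₂ = 2.1213

heading to target = atan2(-2.5−-1, 3.5−2) = -0.7854
Δθ = wrap(-0.7854 − -1.8326) = 1.0472; ω₁ = Δθ/dt₁ = 0.6981
distance = √((3.5−2)² + (-2.5−-1)²) = 2.1213; v₂ = distance/dt₂ = 2.1213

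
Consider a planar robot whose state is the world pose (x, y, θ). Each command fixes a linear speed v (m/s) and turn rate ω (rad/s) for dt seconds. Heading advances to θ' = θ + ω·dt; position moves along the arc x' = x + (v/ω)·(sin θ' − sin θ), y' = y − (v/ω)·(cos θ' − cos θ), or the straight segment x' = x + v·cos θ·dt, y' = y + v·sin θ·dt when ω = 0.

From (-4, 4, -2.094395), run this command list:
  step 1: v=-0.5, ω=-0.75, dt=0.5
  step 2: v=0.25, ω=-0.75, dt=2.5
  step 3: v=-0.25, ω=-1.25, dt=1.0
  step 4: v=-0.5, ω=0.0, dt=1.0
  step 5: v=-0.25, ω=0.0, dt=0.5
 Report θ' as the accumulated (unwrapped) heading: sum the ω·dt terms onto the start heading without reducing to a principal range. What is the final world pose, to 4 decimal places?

(-4.8984, 3.7056, -5.5944)

step 1: θ'=-2.4694 (R=0.6667) → pose (-3.8378, 4.1883, -2.4694)
step 2: θ'=-4.3444 (R=-0.3333) → pose (-4.3564, 4.3292, -4.3444)
step 3: θ'=-5.5944 (R=0.2000) → pose (-4.4159, 4.1029, -5.5944)
step 4: θ'=-5.5944 (straight) → pose (-4.8019, 3.7851, -5.5944)
step 5: θ'=-5.5944 (straight) → pose (-4.8984, 3.7056, -5.5944)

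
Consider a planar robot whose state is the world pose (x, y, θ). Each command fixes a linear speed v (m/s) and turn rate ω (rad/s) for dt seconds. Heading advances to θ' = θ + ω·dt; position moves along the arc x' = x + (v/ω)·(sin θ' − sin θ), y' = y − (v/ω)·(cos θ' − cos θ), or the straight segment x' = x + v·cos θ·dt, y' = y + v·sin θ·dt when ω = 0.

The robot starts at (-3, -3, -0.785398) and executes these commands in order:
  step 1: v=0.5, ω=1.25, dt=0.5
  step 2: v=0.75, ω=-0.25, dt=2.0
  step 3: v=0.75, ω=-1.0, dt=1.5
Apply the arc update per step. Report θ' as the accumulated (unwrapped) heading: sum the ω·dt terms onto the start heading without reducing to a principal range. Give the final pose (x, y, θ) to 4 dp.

step 1: θ'=-0.1604 (R=0.4000) → pose (-2.7810, -3.1120, -0.1604)
step 2: θ'=-0.6604 (R=-3.0000) → pose (-1.4199, -3.7043, -0.6604)
step 3: θ'=-2.1604 (R=-0.7500) → pose (-1.2566, -4.7136, -2.1604)

(-1.2566, -4.7136, -2.1604)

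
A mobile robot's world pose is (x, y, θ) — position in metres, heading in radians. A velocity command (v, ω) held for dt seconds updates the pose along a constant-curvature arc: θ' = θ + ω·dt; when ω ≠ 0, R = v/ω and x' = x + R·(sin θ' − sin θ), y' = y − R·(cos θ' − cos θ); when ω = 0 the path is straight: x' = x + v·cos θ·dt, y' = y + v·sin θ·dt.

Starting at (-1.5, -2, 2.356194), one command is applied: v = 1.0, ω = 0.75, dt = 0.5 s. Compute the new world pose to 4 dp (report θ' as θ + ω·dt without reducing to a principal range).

θ' = 2.3562 + 0.75·0.5 = 2.7312
R = v/ω = 1.0/0.75 = 1.3333
x' = -1.5 + 1.3333·(sin 2.7312 − sin 2.3562) = -1.9108
y' = -2 − 1.3333·(cos 2.7312 − cos 2.3562) = -1.7202

(-1.9108, -1.7202, 2.7312)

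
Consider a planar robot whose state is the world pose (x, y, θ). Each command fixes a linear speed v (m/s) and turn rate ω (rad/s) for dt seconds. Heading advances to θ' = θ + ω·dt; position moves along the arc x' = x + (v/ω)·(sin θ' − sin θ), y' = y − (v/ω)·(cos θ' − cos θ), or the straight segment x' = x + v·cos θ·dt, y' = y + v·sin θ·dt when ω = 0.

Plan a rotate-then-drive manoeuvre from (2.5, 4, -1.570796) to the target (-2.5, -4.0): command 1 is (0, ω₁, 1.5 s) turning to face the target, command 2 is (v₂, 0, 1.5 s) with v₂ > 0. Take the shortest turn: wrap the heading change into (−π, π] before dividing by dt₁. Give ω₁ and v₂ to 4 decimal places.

heading to target = atan2(-4−4, -2.5−2.5) = -2.1294
Δθ = wrap(-2.1294 − -1.5708) = -0.5586; ω₁ = Δθ/dt₁ = -0.3724
distance = √((-2.5−2.5)² + (-4−4)²) = 9.4340; v₂ = distance/dt₂ = 6.2893

ω₁ = -0.3724, v₂ = 6.2893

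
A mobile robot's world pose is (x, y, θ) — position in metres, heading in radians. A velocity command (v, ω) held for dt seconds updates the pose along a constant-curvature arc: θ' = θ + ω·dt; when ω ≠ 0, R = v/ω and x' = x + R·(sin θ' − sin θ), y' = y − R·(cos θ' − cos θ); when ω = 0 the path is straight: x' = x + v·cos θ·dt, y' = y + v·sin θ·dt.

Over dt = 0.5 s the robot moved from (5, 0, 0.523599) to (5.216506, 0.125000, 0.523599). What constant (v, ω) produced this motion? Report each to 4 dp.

Δθ = 0.523599 − 0.523599 = 0.000000
ω = Δθ/dt = 0.000000/0.5 = 0.0000
ω = 0 → v = (Δx·cos θ + Δy·sin θ)/dt = 0.5000

v = 0.5000, ω = 0.0000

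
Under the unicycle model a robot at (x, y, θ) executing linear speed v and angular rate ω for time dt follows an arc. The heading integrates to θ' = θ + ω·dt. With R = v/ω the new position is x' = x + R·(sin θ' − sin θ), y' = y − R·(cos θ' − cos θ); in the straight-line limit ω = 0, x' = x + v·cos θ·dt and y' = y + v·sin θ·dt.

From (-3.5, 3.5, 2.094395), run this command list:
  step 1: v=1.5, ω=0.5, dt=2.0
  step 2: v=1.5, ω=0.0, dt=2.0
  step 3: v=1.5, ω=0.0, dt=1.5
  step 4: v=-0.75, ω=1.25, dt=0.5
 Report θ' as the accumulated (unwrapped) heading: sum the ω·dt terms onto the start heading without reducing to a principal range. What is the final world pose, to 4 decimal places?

step 1: θ'=3.0944 (R=3.0000) → pose (-5.9565, 4.9967, 3.0944)
step 2: θ'=3.0944 (straight) → pose (-8.9532, 5.1382, 3.0944)
step 3: θ'=3.0944 (straight) → pose (-11.2007, 5.2444, 3.0944)
step 4: θ'=3.7194 (R=-0.6000) → pose (-10.8447, 5.3411, 3.7194)

(-10.8447, 5.3411, 3.7194)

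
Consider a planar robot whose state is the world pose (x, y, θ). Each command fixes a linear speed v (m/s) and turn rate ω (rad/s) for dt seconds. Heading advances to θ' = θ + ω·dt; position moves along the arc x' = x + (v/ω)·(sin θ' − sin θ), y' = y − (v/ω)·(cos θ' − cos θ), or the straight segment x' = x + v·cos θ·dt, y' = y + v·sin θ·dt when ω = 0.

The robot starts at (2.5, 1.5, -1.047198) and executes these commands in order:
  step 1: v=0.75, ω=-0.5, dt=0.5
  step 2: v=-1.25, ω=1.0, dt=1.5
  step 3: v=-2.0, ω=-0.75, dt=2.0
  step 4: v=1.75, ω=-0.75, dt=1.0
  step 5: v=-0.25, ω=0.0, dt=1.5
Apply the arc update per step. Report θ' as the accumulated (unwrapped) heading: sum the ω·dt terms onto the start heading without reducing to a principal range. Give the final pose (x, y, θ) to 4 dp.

step 1: θ'=-1.2972 (R=-1.5000) → pose (2.6452, 1.1553, -1.2972)
step 2: θ'=0.2028 (R=-1.2500) → pose (1.1899, 2.0419, 0.2028)
step 3: θ'=-1.2972 (R=2.6667) → pose (-1.9147, 3.9334, -1.2972)
step 4: θ'=-2.0472 (R=-2.3333) → pose (-2.0877, 2.2329, -2.0472)
step 5: θ'=-2.0472 (straight) → pose (-1.9157, 2.5662, -2.0472)

(-1.9157, 2.5662, -2.0472)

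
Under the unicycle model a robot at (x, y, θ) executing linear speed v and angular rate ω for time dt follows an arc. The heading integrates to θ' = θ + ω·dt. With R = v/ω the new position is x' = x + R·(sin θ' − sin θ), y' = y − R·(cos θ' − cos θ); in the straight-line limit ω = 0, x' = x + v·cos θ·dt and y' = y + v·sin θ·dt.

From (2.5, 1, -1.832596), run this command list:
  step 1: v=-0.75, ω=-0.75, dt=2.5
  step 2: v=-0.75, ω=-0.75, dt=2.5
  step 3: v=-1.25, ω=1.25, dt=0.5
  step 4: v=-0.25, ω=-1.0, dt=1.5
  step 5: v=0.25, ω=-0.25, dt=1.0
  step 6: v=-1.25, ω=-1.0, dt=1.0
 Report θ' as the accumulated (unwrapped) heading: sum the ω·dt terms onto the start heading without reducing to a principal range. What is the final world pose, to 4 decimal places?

step 1: θ'=-3.7076 (R=1.0000) → pose (4.0022, 1.5852, -3.7076)
step 2: θ'=-5.5826 (R=1.0000) → pose (4.1106, -0.0233, -5.5826)
step 3: θ'=-4.9576 (R=-1.0000) → pose (3.7852, -0.5450, -4.9576)
step 4: θ'=-6.4576 (R=0.2500) → pose (3.4993, -0.7305, -6.4576)
step 5: θ'=-6.7076 (R=-1.0000) → pose (3.7375, -0.8041, -6.7076)
step 6: θ'=-7.7076 (R=1.2500) → pose (3.0156, 0.1527, -7.7076)

(3.0156, 0.1527, -7.7076)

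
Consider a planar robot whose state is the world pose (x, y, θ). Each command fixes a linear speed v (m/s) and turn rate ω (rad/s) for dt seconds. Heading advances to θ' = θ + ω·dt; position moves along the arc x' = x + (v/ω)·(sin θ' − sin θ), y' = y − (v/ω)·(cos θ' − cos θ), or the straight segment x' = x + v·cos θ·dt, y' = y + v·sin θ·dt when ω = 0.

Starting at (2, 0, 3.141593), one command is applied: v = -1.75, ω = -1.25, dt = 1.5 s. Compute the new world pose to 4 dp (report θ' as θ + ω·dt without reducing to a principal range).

θ' = 3.1416 + -1.25·1.5 = 1.2666
R = v/ω = -1.75/-1.25 = 1.4000
x' = 2 + 1.4000·(sin 1.2666 − sin 3.1416) = 3.3357
y' = 0 − 1.4000·(cos 1.2666 − cos 3.1416) = -1.8193

(3.3357, -1.8193, 1.2666)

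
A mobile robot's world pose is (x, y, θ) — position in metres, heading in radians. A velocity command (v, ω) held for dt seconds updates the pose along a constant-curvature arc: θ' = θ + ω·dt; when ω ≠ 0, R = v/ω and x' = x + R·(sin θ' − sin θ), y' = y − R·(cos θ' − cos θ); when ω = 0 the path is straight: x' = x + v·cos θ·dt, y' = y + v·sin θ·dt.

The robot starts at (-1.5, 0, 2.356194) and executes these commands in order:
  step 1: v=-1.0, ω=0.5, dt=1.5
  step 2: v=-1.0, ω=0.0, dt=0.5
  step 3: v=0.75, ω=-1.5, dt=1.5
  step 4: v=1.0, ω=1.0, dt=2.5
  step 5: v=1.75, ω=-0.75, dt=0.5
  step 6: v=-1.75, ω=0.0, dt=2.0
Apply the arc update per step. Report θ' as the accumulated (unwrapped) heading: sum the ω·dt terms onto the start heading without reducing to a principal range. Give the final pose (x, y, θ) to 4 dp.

step 1: θ'=3.1062 (R=-2.0000) → pose (-0.1566, -0.5845, 3.1062)
step 2: θ'=3.1062 (straight) → pose (0.3431, -0.6022, 3.1062)
step 3: θ'=0.8562 (R=-0.5000) → pose (-0.0169, 0.2251, 0.8562)
step 4: θ'=3.3562 (R=1.0000) → pose (-0.9852, 1.8575, 3.3562)
step 5: θ'=2.9812 (R=-2.3333) → pose (-1.8547, 1.8339, 2.9812)
step 6: θ'=2.9812 (straight) → pose (1.6003, 1.2749, 2.9812)

(1.6003, 1.2749, 2.9812)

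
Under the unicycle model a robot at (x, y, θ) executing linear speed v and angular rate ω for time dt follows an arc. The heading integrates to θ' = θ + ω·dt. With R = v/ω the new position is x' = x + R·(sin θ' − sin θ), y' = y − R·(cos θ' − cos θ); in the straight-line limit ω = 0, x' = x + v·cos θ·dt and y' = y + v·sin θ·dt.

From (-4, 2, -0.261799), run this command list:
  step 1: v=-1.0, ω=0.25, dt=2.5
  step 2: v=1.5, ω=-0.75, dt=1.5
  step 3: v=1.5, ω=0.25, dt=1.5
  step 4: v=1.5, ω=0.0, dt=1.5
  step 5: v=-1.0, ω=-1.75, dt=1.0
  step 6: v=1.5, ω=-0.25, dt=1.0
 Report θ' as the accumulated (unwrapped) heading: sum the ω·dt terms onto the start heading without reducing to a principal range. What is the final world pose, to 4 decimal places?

step 1: θ'=0.3632 (R=-4.0000) → pose (-6.4563, 1.8754, 0.3632)
step 2: θ'=-0.7618 (R=-2.0000) → pose (-4.3654, 1.4530, -0.7618)
step 3: θ'=-0.3868 (R=6.0000) → pose (-2.4874, 0.2379, -0.3868)
step 4: θ'=-0.3868 (straight) → pose (-0.4036, -0.6109, -0.3868)
step 5: θ'=-2.1368 (R=0.5714) → pose (-0.6704, 0.2248, -2.1368)
step 6: θ'=-2.3868 (R=-6.0000) → pose (-1.6238, -0.9282, -2.3868)

(-1.6238, -0.9282, -2.3868)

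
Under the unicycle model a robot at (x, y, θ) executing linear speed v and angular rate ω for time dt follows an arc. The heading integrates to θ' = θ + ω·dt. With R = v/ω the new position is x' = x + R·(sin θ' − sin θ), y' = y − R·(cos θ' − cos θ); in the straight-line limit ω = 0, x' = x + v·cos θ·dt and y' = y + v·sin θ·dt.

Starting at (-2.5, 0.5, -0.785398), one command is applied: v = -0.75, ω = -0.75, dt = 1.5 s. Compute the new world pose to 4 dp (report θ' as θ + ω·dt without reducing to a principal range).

(-2.7358, 1.5402, -1.9104)

θ' = -0.7854 + -0.75·1.5 = -1.9104
R = v/ω = -0.75/-0.75 = 1.0000
x' = -2.5 + 1.0000·(sin -1.9104 − sin -0.7854) = -2.7358
y' = 0.5 − 1.0000·(cos -1.9104 − cos -0.7854) = 1.5402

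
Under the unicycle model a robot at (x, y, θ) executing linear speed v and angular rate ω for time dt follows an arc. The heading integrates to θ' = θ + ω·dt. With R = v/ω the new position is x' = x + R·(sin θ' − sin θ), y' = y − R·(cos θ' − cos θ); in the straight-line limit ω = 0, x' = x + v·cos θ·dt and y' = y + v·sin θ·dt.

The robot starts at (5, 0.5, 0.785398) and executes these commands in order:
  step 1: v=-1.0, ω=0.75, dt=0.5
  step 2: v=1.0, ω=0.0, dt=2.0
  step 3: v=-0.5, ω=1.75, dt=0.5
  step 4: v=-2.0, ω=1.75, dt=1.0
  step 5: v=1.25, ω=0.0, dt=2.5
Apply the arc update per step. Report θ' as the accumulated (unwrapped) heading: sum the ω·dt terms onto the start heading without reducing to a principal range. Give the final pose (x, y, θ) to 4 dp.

step 1: θ'=1.1604 (R=-1.3333) → pose (4.7202, 0.0892, 1.1604)
step 2: θ'=1.1604 (straight) → pose (5.5181, 1.9231, 1.1604)
step 3: θ'=2.0354 (R=-0.2857) → pose (5.5247, 1.6811, 2.0354)
step 4: θ'=3.7854 (R=-1.1429) → pose (7.2324, 1.2791, 3.7854)
step 5: θ'=3.7854 (straight) → pose (4.7330, -0.5967, 3.7854)

(4.7330, -0.5967, 3.7854)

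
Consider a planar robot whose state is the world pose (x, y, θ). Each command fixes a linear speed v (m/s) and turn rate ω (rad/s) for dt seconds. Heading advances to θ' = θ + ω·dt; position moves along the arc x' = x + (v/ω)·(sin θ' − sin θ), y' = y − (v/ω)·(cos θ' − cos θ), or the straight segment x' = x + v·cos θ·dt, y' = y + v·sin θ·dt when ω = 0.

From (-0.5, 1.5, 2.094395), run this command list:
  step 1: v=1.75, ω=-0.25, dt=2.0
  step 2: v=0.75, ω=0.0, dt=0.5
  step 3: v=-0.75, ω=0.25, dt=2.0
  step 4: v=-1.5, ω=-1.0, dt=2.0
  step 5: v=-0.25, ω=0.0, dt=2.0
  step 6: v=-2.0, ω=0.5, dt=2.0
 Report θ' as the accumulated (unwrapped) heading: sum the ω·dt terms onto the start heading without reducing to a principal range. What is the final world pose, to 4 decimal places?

step 1: θ'=1.5944 (R=-7.0000) → pose (-1.4359, 4.8348, 1.5944)
step 2: θ'=1.5944 (straight) → pose (-1.4447, 5.2097, 1.5944)
step 3: θ'=2.0944 (R=-3.0000) → pose (-1.0436, 3.7805, 2.0944)
step 4: θ'=0.0944 (R=1.5000) → pose (-2.2013, 1.5372, 0.0944)
step 5: θ'=0.0944 (straight) → pose (-2.6991, 1.4901, 0.0944)
step 6: θ'=1.0944 (R=-4.0000) → pose (-5.8766, -0.6578, 1.0944)

(-5.8766, -0.6578, 1.0944)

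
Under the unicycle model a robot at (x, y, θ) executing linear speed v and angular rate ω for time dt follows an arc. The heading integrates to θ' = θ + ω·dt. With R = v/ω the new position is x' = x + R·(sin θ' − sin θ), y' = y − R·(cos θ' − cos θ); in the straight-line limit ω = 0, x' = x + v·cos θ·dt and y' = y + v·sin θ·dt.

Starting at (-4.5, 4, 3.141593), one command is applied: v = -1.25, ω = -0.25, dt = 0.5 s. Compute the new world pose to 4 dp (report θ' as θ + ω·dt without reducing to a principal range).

θ' = 3.1416 + -0.25·0.5 = 3.0166
R = v/ω = -1.25/-0.25 = 5.0000
x' = -4.5 + 5.0000·(sin 3.0166 − sin 3.1416) = -3.8766
y' = 4 − 5.0000·(cos 3.0166 − cos 3.1416) = 3.9610

(-3.8766, 3.9610, 3.0166)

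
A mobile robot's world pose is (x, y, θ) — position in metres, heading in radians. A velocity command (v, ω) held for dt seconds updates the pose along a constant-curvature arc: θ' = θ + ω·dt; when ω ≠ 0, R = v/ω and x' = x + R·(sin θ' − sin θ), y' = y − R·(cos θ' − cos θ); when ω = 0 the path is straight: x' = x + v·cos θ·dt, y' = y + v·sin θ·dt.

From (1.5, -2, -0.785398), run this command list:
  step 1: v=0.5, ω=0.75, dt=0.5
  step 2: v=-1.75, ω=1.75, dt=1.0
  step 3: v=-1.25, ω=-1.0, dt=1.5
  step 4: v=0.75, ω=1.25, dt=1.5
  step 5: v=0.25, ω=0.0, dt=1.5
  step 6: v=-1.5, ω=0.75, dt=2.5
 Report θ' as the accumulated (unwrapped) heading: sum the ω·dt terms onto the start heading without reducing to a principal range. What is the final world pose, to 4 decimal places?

step 1: θ'=-0.4104 (R=0.6667) → pose (1.7054, -2.1399, -0.4104)
step 2: θ'=1.3396 (R=-1.0000) → pose (0.3331, -2.8277, 1.3396)
step 3: θ'=-0.1604 (R=1.2500) → pose (-1.0833, -3.7753, -0.1604)
step 4: θ'=1.7146 (R=0.6000) → pose (-0.3937, -3.0970, 1.7146)
step 5: θ'=1.7146 (straight) → pose (-0.4474, -2.7258, 1.7146)
step 6: θ'=3.5896 (R=-2.0000) → pose (2.3983, -4.2418, 3.5896)

(2.3983, -4.2418, 3.5896)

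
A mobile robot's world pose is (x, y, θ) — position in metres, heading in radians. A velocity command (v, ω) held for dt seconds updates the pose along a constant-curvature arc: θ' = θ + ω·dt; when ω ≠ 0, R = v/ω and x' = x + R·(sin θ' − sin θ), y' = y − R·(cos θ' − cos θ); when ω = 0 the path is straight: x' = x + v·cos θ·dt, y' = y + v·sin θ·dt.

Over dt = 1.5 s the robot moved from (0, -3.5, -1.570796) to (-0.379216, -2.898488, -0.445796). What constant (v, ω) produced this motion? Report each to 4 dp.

v = -0.5000, ω = 0.7500

Δθ = -0.445796 − -1.570796 = 1.125000
ω = Δθ/dt = 1.125000/1.5 = 0.7500
R = −Δy/(cos θ' − cos θ) = -0.6667
v = R·ω = -0.6667·0.7500 = -0.5000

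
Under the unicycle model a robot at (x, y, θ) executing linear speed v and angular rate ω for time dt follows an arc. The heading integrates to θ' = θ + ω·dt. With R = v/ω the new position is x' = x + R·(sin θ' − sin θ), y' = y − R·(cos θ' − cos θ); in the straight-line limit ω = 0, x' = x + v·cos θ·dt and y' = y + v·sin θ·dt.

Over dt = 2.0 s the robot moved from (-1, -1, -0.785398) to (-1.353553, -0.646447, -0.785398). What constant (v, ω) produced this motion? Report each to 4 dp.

v = -0.2500, ω = 0.0000

Δθ = -0.785398 − -0.785398 = 0.000000
ω = Δθ/dt = 0.000000/2.0 = 0.0000
ω = 0 → v = (Δx·cos θ + Δy·sin θ)/dt = -0.2500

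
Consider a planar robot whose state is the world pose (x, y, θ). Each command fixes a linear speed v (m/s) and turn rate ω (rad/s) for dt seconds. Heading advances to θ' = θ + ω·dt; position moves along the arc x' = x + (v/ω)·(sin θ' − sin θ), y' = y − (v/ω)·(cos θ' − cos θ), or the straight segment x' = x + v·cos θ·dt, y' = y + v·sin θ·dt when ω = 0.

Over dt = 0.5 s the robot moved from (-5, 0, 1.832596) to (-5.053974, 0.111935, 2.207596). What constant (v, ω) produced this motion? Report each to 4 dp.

Δθ = 2.207596 − 1.832596 = 0.375000
ω = Δθ/dt = 0.375000/0.5 = 0.7500
R = −Δy/(cos θ' − cos θ) = 0.3333
v = R·ω = 0.3333·0.7500 = 0.2500

v = 0.2500, ω = 0.7500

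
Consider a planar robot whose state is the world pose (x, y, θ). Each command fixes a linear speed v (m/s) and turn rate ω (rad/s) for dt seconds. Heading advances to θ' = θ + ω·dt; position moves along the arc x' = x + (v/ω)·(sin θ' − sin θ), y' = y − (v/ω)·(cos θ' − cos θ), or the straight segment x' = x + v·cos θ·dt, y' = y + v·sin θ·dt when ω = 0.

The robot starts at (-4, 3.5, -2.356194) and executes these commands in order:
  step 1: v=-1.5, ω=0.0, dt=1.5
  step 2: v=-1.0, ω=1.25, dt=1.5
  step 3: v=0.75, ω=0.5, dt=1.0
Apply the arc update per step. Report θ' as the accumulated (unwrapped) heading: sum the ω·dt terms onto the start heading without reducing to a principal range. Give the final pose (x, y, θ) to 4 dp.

step 1: θ'=-2.3562 (straight) → pose (-2.4090, 5.0910, -2.3562)
step 2: θ'=-0.4812 (R=-0.8000) → pose (-2.6044, 6.3658, -0.4812)
step 3: θ'=0.0188 (R=1.5000) → pose (-1.8820, 6.1958, 0.0188)

(-1.8820, 6.1958, 0.0188)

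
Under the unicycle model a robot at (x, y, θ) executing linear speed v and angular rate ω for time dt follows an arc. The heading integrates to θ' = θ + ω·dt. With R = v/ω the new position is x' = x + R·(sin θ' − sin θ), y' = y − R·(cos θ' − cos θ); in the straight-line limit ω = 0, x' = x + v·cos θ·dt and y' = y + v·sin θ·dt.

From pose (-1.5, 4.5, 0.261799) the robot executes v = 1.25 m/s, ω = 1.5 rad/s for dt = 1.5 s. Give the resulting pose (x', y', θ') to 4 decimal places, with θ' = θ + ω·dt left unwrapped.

(-1.2249, 5.9784, 2.5118)

θ' = 0.2618 + 1.5·1.5 = 2.5118
R = v/ω = 1.25/1.5 = 0.8333
x' = -1.5 + 0.8333·(sin 2.5118 − sin 0.2618) = -1.2249
y' = 4.5 − 0.8333·(cos 2.5118 − cos 0.2618) = 5.9784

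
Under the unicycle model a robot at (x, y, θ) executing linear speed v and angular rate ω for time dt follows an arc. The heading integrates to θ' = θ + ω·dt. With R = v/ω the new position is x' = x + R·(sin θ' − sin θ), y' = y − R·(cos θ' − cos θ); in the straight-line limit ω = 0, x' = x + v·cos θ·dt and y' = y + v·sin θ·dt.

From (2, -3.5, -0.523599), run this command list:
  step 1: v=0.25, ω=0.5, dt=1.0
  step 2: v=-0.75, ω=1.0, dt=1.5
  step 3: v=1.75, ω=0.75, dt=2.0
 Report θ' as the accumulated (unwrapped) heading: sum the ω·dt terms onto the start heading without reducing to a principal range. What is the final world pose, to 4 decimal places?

step 1: θ'=-0.0236 (R=0.5000) → pose (2.2382, -3.5668, -0.0236)
step 2: θ'=1.4764 (R=-0.7500) → pose (1.4738, -4.2459, 1.4764)
step 3: θ'=2.9764 (R=2.3333) → pose (-0.4654, -1.7244, 2.9764)

(-0.4654, -1.7244, 2.9764)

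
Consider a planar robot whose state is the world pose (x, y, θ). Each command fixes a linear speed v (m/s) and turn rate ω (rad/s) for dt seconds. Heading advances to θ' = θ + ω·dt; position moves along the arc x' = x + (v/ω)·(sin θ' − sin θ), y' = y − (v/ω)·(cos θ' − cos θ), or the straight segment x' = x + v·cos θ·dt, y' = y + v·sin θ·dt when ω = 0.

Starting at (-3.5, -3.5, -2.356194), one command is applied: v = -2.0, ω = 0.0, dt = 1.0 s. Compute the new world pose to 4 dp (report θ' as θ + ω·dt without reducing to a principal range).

θ' = -2.3562 + 0.0·1.0 = -2.3562
ω = 0 → straight: x' = -3.5 + -2.0·cos(-2.3562)·1.0 = -2.0858
y' = -3.5 + -2.0·sin(-2.3562)·1.0 = -2.0858

(-2.0858, -2.0858, -2.3562)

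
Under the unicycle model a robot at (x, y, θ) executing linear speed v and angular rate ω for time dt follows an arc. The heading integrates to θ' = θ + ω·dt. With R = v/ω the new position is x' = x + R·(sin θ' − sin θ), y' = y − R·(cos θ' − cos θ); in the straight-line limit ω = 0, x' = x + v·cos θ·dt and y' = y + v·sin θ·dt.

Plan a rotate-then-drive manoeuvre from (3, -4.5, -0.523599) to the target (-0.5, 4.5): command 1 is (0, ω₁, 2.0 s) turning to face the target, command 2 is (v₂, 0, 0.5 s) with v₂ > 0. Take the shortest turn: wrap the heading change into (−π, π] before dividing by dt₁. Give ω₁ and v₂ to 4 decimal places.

ω₁ = 1.2326, v₂ = 19.3132

heading to target = atan2(4.5−-4.5, -0.5−3) = 1.9417
Δθ = wrap(1.9417 − -0.5236) = 2.4653; ω₁ = Δθ/dt₁ = 1.2326
distance = √((-0.5−3)² + (4.5−-4.5)²) = 9.6566; v₂ = distance/dt₂ = 19.3132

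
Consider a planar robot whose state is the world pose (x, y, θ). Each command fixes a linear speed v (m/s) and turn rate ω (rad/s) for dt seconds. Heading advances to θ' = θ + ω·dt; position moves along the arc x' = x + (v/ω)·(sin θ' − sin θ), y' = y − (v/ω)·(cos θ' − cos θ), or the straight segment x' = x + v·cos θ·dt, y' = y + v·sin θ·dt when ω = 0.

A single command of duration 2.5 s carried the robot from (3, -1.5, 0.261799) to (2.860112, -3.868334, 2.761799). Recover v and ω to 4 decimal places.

Δθ = 2.761799 − 0.261799 = 2.500000
ω = Δθ/dt = 2.500000/2.5 = 1.0000
R = −Δy/(cos θ' − cos θ) = -1.2500
v = R·ω = -1.2500·1.0000 = -1.2500

v = -1.2500, ω = 1.0000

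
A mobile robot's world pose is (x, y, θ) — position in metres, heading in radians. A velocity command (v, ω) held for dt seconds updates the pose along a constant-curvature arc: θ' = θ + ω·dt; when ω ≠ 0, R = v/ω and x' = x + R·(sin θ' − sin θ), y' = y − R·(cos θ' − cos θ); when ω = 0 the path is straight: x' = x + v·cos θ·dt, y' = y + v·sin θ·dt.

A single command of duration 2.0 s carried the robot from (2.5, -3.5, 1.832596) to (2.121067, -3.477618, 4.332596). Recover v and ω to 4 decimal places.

v = 0.2500, ω = 1.2500

Δθ = 4.332596 − 1.832596 = 2.500000
ω = Δθ/dt = 2.500000/2.0 = 1.2500
R = Δx/(sin θ' − sin θ) = 0.2000
v = R·ω = 0.2000·1.2500 = 0.2500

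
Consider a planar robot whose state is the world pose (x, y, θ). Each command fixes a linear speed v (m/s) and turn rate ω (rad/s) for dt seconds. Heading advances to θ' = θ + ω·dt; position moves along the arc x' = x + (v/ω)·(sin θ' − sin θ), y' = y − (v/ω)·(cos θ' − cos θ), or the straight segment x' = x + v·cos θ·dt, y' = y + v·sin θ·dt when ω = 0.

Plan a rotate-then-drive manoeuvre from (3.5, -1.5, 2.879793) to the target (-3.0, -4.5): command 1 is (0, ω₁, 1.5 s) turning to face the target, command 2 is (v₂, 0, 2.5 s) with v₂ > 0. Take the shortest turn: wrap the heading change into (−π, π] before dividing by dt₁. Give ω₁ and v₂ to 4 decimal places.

ω₁ = 0.4628, v₂ = 2.8636

heading to target = atan2(-4.5−-1.5, -3−3.5) = -2.7092
Δθ = wrap(-2.7092 − 2.8798) = 0.6942; ω₁ = Δθ/dt₁ = 0.4628
distance = √((-3−3.5)² + (-4.5−-1.5)²) = 7.1589; v₂ = distance/dt₂ = 2.8636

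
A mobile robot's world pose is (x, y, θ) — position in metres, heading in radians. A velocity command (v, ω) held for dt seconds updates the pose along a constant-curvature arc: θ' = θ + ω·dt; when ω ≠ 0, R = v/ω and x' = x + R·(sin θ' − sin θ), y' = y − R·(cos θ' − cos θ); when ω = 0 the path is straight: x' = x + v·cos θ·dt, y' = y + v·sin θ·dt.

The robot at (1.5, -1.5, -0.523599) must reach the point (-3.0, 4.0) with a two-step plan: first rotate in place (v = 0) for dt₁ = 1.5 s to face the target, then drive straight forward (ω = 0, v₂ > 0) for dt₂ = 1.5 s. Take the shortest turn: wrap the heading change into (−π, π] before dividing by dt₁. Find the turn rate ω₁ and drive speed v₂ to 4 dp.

heading to target = atan2(4−-1.5, -3−1.5) = 2.2565
Δθ = wrap(2.2565 − -0.5236) = 2.7801; ω₁ = Δθ/dt₁ = 1.8534
distance = √((-3−1.5)² + (4−-1.5)²) = 7.1063; v₂ = distance/dt₂ = 4.7376

ω₁ = 1.8534, v₂ = 4.7376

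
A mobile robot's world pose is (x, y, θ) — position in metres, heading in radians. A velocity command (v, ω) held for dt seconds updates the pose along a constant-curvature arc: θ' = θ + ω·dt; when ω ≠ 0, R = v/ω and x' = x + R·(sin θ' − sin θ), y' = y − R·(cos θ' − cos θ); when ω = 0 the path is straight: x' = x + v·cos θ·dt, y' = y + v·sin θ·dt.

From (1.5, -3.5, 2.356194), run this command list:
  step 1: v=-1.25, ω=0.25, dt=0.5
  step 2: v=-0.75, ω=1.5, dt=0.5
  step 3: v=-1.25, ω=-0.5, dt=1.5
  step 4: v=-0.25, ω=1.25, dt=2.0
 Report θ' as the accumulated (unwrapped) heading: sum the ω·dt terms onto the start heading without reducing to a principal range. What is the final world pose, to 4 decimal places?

step 1: θ'=2.4812 (R=-5.0000) → pose (1.9684, -3.9132, 2.4812)
step 2: θ'=3.2312 (R=-0.5000) → pose (2.3198, -4.0163, 3.2312)
step 3: θ'=2.4812 (R=2.5000) → pose (4.0771, -4.5319, 2.4812)
step 4: θ'=4.9812 (R=-0.2000) → pose (4.3926, -4.3209, 4.9812)

(4.3926, -4.3209, 4.9812)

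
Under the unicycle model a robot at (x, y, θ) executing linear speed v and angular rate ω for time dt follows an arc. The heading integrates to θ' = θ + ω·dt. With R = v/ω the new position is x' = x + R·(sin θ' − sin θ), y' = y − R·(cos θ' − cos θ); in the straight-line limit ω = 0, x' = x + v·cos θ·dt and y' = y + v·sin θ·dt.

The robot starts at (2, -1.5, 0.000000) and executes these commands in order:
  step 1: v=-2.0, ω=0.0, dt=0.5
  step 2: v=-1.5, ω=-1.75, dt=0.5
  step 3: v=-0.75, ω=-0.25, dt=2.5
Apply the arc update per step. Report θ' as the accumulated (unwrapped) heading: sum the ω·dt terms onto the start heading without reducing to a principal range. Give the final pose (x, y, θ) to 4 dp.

step 1: θ'=0.0000 (straight) → pose (1.0000, -1.5000, 0.0000)
step 2: θ'=-0.8750 (R=0.8571) → pose (0.3421, -1.1923, -0.8750)
step 3: θ'=-1.5000 (R=3.0000) → pose (-0.3477, 0.5185, -1.5000)

(-0.3477, 0.5185, -1.5000)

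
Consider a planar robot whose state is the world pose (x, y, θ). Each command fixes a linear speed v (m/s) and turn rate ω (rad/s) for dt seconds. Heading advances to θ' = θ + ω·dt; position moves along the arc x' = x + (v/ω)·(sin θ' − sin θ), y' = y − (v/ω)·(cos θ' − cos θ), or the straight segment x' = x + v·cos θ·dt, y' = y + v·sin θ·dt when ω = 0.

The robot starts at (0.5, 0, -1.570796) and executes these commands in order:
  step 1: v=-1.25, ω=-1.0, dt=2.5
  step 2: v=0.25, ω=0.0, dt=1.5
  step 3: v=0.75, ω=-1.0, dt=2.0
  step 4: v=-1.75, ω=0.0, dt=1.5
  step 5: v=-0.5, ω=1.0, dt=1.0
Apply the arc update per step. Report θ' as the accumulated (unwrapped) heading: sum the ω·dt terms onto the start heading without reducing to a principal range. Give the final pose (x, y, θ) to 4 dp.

step 1: θ'=-4.0708 (R=1.2500) → pose (2.7514, 0.7481, -4.0708)
step 2: θ'=-4.0708 (straight) → pose (2.5270, 1.0485, -4.0708)
step 3: θ'=-6.0708 (R=-0.7500) → pose (2.9698, 2.2305, -6.0708)
step 4: θ'=-6.0708 (straight) → pose (0.4037, 1.6772, -6.0708)
step 5: θ'=-5.0708 (R=-0.5000) → pose (0.0409, 1.3638, -5.0708)

(0.0409, 1.3638, -5.0708)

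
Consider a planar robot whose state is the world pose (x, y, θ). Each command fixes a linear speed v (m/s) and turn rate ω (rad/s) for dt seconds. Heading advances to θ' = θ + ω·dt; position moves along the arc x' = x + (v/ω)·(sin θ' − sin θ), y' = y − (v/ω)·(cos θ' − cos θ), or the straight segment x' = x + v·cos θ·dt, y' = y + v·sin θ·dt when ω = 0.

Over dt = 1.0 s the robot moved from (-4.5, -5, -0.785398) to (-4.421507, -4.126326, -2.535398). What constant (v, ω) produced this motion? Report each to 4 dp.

v = -1.0000, ω = -1.7500

Δθ = -2.535398 − -0.785398 = -1.750000
ω = Δθ/dt = -1.750000/1.0 = -1.7500
R = −Δy/(cos θ' − cos θ) = 0.5714
v = R·ω = 0.5714·-1.7500 = -1.0000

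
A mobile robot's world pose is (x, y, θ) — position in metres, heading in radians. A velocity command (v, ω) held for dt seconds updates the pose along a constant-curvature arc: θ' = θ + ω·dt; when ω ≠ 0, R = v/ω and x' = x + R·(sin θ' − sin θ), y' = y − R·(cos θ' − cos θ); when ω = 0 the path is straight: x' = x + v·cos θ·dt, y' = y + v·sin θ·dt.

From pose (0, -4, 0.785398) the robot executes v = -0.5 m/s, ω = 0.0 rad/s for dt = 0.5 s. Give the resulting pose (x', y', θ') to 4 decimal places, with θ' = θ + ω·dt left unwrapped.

θ' = 0.7854 + 0.0·0.5 = 0.7854
ω = 0 → straight: x' = 0 + -0.5·cos(0.7854)·0.5 = -0.1768
y' = -4 + -0.5·sin(0.7854)·0.5 = -4.1768

(-0.1768, -4.1768, 0.7854)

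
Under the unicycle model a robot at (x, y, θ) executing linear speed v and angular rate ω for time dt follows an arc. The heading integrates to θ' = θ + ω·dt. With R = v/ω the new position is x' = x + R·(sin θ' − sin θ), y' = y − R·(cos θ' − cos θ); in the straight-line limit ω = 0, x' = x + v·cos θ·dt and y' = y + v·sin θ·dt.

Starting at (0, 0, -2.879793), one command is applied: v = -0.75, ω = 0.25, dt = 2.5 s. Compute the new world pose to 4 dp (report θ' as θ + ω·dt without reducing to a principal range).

(1.5487, 1.0021, -2.2548)

θ' = -2.8798 + 0.25·2.5 = -2.2548
R = v/ω = -0.75/0.25 = -3.0000
x' = 0 + -3.0000·(sin -2.2548 − sin -2.8798) = 1.5487
y' = 0 − -3.0000·(cos -2.2548 − cos -2.8798) = 1.0021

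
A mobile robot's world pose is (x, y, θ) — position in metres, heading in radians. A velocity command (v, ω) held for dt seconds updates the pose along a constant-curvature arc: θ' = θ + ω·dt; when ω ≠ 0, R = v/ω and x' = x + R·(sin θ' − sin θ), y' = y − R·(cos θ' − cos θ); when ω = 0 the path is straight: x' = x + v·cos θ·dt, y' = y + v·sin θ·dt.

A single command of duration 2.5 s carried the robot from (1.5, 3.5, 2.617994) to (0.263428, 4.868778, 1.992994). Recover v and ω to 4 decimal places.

v = 0.7500, ω = -0.2500

Δθ = 1.992994 − 2.617994 = -0.625000
ω = Δθ/dt = -0.625000/2.5 = -0.2500
R = −Δy/(cos θ' − cos θ) = -3.0000
v = R·ω = -3.0000·-0.2500 = 0.7500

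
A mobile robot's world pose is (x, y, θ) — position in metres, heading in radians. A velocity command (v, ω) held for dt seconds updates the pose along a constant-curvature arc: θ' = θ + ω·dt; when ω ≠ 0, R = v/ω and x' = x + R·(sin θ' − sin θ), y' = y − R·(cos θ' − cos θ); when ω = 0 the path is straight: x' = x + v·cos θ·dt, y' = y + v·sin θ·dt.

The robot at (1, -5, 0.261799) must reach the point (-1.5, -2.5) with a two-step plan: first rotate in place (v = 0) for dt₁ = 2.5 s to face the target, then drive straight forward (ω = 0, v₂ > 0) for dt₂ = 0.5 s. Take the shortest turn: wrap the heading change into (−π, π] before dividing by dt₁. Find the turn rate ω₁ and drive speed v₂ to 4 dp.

heading to target = atan2(-2.5−-5, -1.5−1) = 2.3562
Δθ = wrap(2.3562 − 0.2618) = 2.0944; ω₁ = Δθ/dt₁ = 0.8378
distance = √((-1.5−1)² + (-2.5−-5)²) = 3.5355; v₂ = distance/dt₂ = 7.0711

ω₁ = 0.8378, v₂ = 7.0711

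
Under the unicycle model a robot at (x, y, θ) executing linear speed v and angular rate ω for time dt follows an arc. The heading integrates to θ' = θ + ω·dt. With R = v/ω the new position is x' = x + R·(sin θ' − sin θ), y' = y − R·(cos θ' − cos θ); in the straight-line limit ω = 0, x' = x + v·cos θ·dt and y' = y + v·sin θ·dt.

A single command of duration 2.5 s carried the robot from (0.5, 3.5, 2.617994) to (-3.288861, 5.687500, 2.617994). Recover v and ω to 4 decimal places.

Δθ = 2.617994 − 2.617994 = 0.000000
ω = Δθ/dt = 0.000000/2.5 = 0.0000
ω = 0 → v = (Δx·cos θ + Δy·sin θ)/dt = 1.7500

v = 1.7500, ω = 0.0000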